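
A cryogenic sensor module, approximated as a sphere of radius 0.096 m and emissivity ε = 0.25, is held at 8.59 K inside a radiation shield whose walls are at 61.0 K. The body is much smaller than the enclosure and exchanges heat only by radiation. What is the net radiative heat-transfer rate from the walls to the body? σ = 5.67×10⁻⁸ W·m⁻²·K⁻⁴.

P_net ≈ 0.0227 W

For a small grey body in a large enclosure: P_net = εσA(T_body⁴ − T_wall⁴).
A = 4πr² = 0.1158 m²; T_body⁴ − T_wall⁴ = 5445 − 1.385×10⁷ = -1.384×10⁷ K⁴.
|P_net| = 0.25·5.67×10⁻⁸·0.1158·1.384×10⁷.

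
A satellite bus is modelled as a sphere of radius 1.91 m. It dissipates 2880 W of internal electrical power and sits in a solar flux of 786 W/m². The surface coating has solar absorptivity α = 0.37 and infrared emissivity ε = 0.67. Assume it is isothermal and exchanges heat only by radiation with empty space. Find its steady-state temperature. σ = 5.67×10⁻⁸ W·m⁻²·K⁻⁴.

T ≈ 244 K

At steady state, absorbed solar power + internal power = radiated power.
Absorbed: α·S·A_cross = 0.37·786·11.46 = 3333 W (cross-section πr²).
Total input = 3333 + 2880 = 6213 W.
Radiated: εσ·A_surf·T⁴ with A_surf = 4πr² = 45.84 m².
T⁴ = 6213/(0.67·5.67×10⁻⁸·45.84) = 3.568×10⁹ K⁴.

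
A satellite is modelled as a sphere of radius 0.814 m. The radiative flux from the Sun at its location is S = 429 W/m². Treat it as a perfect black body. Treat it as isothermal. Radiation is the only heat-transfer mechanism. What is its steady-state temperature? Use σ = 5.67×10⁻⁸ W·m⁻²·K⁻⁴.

T ≈ 209 K

At equilibrium, absorbed power = emitted power.
Absorbing cross-section = πr² = 2.082 m²; emitting surface = 4πr² = 8.326 m² (ratio 4).
S·A_cross = εσ·A_surf·T⁴  ⇒  T⁴ = S/(4σ).
T⁴ = 1.00·429/(4·5.67×10⁻⁸) = 1.892×10⁹ K⁴.
T = (1.892×10⁹)^(1/4).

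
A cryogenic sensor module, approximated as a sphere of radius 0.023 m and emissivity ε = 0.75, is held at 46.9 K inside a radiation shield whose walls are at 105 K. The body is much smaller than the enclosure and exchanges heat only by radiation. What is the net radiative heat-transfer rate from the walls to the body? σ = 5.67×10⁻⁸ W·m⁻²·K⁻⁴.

For a small grey body in a large enclosure: P_net = εσA(T_body⁴ − T_wall⁴).
A = 4πr² = 0.006648 m²; T_body⁴ − T_wall⁴ = 4.838×10⁶ − 1.216×10⁸ = -1.167×10⁸ K⁴.
|P_net| = 0.75·5.67×10⁻⁸·0.006648·1.167×10⁸.

P_net ≈ 0.0330 W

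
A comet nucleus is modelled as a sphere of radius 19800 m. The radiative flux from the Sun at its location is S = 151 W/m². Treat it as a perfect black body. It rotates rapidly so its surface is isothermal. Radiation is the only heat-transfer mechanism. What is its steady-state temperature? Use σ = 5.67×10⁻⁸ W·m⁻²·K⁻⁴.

T ≈ 161 K

At equilibrium, absorbed power = emitted power.
Absorbing cross-section = πr² = 1.232×10⁹ m²; emitting surface = 4πr² = 4.927×10⁹ m² (ratio 4).
S·A_cross = εσ·A_surf·T⁴  ⇒  T⁴ = S/(4σ).
T⁴ = 1.00·151/(4·5.67×10⁻⁸) = 6.658×10⁸ K⁴.
T = (6.658×10⁸)^(1/4).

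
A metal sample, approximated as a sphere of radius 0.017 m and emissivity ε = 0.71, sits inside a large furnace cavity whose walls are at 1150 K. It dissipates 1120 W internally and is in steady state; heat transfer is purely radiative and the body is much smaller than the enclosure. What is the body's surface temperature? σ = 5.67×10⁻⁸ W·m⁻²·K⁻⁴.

T ≈ 1750 K

For a small grey body in a large enclosure, net radiated power = εσA(T⁴ − T_w⁴).
Steady state: P = εσA(T⁴ − T_w⁴) with A = 4πr² = 0.003632 m².
T⁴ = P/(εσA) + T_w⁴ = 1120/(0.71·5.67×10⁻⁸·0.003632) + (1150)⁴
    = 7.661×10¹² + 1.749×10¹² = 9.410×10¹² K⁴.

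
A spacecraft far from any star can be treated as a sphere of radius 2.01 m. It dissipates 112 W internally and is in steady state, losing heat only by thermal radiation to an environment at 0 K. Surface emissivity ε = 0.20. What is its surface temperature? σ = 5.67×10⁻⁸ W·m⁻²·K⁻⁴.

Steady state: internal power = radiated power, P = εσA T⁴.
Radiating area A = 4πr² = 50.77 m².
T⁴ = P/(εσA) = 112/(0.20·5.67×10⁻⁸·50.77) = 1.945×10⁸ K⁴.
T = (1.945×10⁸)^(1/4).

T ≈ 118 K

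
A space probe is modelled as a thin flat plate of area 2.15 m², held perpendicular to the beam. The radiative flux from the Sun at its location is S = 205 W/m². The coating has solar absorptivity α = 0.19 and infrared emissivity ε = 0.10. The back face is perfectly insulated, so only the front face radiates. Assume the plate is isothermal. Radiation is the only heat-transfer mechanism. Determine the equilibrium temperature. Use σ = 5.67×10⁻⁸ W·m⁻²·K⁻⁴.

At equilibrium, absorbed power = emitted power.
Absorbing cross-section = A = 2.150 m²; emitting surface = A = 2.150 m² (ratio 1).
αS·A_cross = εσ·A_surf·T⁴  ⇒  T⁴ = αS/(ε·1σ).
T⁴ = 0.190·205/(0.10·1·5.67×10⁻⁸) = 6.869×10⁹ K⁴.
T = (6.869×10⁹)^(1/4).

T ≈ 288 K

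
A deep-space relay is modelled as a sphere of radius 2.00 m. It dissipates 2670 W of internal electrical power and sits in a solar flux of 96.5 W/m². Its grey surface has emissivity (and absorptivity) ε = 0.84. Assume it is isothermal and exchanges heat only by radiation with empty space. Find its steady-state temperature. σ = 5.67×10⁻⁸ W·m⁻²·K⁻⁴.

At steady state, absorbed solar power + internal power = radiated power.
Absorbed: α·S·A_cross = 0.84·96.5·12.57 = 1019 W (cross-section πr²).
Total input = 1019 + 2670 = 3689 W.
Radiated: εσ·A_surf·T⁴ with A_surf = 4πr² = 50.27 m².
T⁴ = 3689/(0.84·5.67×10⁻⁸·50.27) = 1.541×10⁹ K⁴.

T ≈ 198 K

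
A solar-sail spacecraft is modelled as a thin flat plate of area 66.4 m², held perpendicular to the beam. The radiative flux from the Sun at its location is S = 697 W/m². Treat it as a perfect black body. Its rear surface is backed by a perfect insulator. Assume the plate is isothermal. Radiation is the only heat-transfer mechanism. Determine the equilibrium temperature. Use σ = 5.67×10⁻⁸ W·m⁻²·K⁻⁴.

At equilibrium, absorbed power = emitted power.
Absorbing cross-section = A = 66.40 m²; emitting surface = A = 66.40 m² (ratio 1).
S·A_cross = εσ·A_surf·T⁴  ⇒  T⁴ = S/(1σ).
T⁴ = 1.00·697/(1·5.67×10⁻⁸) = 1.229×10¹⁰ K⁴.
T = (1.229×10¹⁰)^(1/4).

T ≈ 333 K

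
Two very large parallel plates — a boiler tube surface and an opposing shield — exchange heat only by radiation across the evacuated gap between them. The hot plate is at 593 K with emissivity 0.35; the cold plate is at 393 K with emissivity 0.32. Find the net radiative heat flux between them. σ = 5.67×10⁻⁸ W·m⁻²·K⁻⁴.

q ≈ 1140 W/m²

For two infinite grey parallel plates, q = σ(T₁⁴ − T₂⁴)/(1/ε₁ + 1/ε₂ − 1).
T₁⁴ − T₂⁴ = 1.237×10¹¹ − 2.385×10¹⁰ = 9.980×10¹⁰ K⁴.
1/ε₁ + 1/ε₂ − 1 = 2.857 + 3.125 − 1 = 4.982.
q = 5.67×10⁻⁸ × 9.980×10¹⁰ / 4.982.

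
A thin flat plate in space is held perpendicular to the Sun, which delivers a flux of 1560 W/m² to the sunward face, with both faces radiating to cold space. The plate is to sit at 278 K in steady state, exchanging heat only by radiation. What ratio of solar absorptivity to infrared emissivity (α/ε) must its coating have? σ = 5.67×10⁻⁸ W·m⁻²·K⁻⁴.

Balance: αS·A = εσ·2A·T⁴ ⇒ α/ε = 2σT⁴/S.
α/ε = 2·5.67×10⁻⁸·(278)⁴/1560 = 2·5.67×10⁻⁸·5.973×10⁹/1560.

α/ε ≈ 0.434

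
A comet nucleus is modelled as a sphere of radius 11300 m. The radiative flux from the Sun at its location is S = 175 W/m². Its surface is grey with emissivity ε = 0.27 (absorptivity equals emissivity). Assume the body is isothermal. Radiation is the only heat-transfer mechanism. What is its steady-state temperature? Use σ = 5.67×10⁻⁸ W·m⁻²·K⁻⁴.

T ≈ 167 K

At equilibrium, absorbed power = emitted power.
Absorbing cross-section = πr² = 4.011×10⁸ m²; emitting surface = 4πr² = 1.605×10⁹ m² (ratio 4).
εS·A_cross = εσ·A_surf·T⁴  ⇒  T⁴ = S/(4σ)   (ε cancels).
T⁴ = 175/(4·5.67×10⁻⁸) = 7.716×10⁸ K⁴.
T = (7.716×10⁸)^(1/4).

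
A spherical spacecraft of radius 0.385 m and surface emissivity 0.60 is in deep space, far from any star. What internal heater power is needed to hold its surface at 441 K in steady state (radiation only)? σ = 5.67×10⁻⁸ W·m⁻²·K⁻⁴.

P = εσ·4πr²·T⁴.
4πr² = 1.863 m²; T⁴ = 3.782×10¹⁰ K⁴.
P = 0.60·5.67×10⁻⁸·1.863·3.782×10¹⁰.

P ≈ 2400 W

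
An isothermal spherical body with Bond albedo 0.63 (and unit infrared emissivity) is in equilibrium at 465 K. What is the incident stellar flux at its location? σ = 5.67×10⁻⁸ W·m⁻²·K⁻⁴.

S ≈ 28700 W/m²

(1−a)S·πr² = σ·4πr²·T⁴ ⇒ S = 4σT⁴/(1−a).
S = 4·5.67×10⁻⁸·4.675×10¹⁰/0.370.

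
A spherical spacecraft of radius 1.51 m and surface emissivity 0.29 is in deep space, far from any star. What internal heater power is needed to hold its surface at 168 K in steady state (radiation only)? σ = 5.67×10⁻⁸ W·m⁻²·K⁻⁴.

P ≈ 375 W

P = εσ·4πr²·T⁴.
4πr² = 28.65 m²; T⁴ = 7.966×10⁸ K⁴.
P = 0.29·5.67×10⁻⁸·28.65·7.966×10⁸.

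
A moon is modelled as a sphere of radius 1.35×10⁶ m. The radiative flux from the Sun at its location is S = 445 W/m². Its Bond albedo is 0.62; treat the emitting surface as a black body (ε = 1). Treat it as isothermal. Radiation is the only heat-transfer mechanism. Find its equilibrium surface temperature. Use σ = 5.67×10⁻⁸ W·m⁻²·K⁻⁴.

At equilibrium, absorbed power = emitted power.
Absorbing cross-section = πr² = 5.726×10¹² m²; emitting surface = 4πr² = 2.290×10¹³ m² (ratio 4).
(1−a)S·A_cross = εσ·A_surf·T⁴  ⇒  T⁴ = (1−a)S/(4σ).
T⁴ = 0.380·445/(4·5.67×10⁻⁸) = 7.456×10⁸ K⁴.
T = (7.456×10⁸)^(1/4).

T ≈ 165 K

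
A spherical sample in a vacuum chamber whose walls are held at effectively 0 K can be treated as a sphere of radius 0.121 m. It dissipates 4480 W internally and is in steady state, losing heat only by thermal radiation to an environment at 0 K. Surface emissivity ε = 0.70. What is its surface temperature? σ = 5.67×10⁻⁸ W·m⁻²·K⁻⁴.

Steady state: internal power = radiated power, P = εσA T⁴.
Radiating area A = 4πr² = 0.1840 m².
T⁴ = P/(εσA) = 4480/(0.70·5.67×10⁻⁸·0.1840) = 6.135×10¹¹ K⁴.
T = (6.135×10¹¹)^(1/4).

T ≈ 885 K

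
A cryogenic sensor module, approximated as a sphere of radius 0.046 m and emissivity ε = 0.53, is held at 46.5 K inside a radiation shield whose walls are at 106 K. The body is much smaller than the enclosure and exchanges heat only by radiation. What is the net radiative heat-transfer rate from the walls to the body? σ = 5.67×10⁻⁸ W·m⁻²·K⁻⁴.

For a small grey body in a large enclosure: P_net = εσA(T_body⁴ − T_wall⁴).
A = 4πr² = 0.02659 m²; T_body⁴ − T_wall⁴ = 4.675×10⁶ − 1.262×10⁸ = -1.216×10⁸ K⁴.
|P_net| = 0.53·5.67×10⁻⁸·0.02659·1.216×10⁸.

P_net ≈ 0.0971 W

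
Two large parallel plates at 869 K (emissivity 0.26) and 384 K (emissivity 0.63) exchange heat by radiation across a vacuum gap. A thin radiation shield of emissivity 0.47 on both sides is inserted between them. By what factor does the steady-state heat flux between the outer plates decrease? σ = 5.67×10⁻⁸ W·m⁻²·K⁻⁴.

Without shield: q₀ = σΔ(T⁴)/(1/ε₁+1/ε₂−1) with denominator 4.433.
With shield the two gaps are in series; the resistances add: (1/ε₁+1/ε_s−1)+(1/ε_s+1/ε₂−1) = 4.974+2.715 = 7.689.
Heat-flux ratio q₀/q = 7.689/4.433.

factor ≈ 1.73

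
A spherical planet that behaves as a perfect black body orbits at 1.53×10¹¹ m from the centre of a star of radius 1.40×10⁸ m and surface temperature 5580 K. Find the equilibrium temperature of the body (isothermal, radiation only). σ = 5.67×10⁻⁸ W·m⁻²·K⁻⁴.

The star's surface emits σT_*⁴; at distance d the flux is S = σT_*⁴(R_*/d)².
S = 5.67×10⁻⁸·(5580)⁴·(1.40×10⁸/1.53×10¹¹)² = 46.02 W/m².
For an isothermal sphere T⁴ = (1−a)S/(4σ) = 2.029×10⁸ K⁴.

T ≈ 119 K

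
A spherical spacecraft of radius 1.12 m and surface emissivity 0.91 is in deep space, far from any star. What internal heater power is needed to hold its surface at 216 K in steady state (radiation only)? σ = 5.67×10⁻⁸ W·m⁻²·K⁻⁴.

P ≈ 1770 W

P = εσ·4πr²·T⁴.
4πr² = 15.76 m²; T⁴ = 2.177×10⁹ K⁴.
P = 0.91·5.67×10⁻⁸·15.76·2.177×10⁹.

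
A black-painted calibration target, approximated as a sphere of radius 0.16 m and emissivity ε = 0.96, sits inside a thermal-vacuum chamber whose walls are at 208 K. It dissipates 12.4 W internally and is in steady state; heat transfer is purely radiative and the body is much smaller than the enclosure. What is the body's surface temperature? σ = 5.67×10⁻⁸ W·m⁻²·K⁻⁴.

For a small grey body in a large enclosure, net radiated power = εσA(T⁴ − T_w⁴).
Steady state: P = εσA(T⁴ − T_w⁴) with A = 4πr² = 0.3217 m².
T⁴ = P/(εσA) + T_w⁴ = 12.4/(0.96·5.67×10⁻⁸·0.3217) + (208)⁴
    = 7.081×10⁸ + 1.872×10⁹ = 2.580×10⁹ K⁴.

T ≈ 225 K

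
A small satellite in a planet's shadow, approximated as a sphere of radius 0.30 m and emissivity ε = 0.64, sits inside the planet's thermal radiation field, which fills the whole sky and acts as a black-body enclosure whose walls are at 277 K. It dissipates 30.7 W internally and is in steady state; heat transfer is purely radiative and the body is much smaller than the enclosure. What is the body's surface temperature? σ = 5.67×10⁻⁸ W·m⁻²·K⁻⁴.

T ≈ 285 K

For a small grey body in a large enclosure, net radiated power = εσA(T⁴ − T_w⁴).
Steady state: P = εσA(T⁴ − T_w⁴) with A = 4πr² = 1.131 m².
T⁴ = P/(εσA) + T_w⁴ = 30.7/(0.64·5.67×10⁻⁸·1.131) + (277)⁴
    = 7.480×10⁸ + 5.887×10⁹ = 6.635×10⁹ K⁴.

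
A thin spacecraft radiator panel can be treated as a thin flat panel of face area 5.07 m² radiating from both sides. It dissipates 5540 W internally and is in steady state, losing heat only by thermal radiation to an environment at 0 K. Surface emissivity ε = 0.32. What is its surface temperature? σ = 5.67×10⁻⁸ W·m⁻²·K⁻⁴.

T ≈ 417 K

Steady state: internal power = radiated power, P = εσA T⁴.
Radiating area A = 2·5.07 = 10.14 m².
T⁴ = P/(εσA) = 5540/(0.32·5.67×10⁻⁸·10.14) = 3.011×10¹⁰ K⁴.
T = (3.011×10¹⁰)^(1/4).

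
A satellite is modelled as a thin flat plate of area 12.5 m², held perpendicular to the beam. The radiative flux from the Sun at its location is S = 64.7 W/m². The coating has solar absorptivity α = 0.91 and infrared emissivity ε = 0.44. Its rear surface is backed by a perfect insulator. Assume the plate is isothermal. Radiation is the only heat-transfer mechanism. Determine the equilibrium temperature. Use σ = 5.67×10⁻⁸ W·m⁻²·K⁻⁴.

At equilibrium, absorbed power = emitted power.
Absorbing cross-section = A = 12.50 m²; emitting surface = A = 12.50 m² (ratio 1).
αS·A_cross = εσ·A_surf·T⁴  ⇒  T⁴ = αS/(ε·1σ).
T⁴ = 0.910·64.7/(0.44·1·5.67×10⁻⁸) = 2.360×10⁹ K⁴.
T = (2.360×10⁹)^(1/4).

T ≈ 220 K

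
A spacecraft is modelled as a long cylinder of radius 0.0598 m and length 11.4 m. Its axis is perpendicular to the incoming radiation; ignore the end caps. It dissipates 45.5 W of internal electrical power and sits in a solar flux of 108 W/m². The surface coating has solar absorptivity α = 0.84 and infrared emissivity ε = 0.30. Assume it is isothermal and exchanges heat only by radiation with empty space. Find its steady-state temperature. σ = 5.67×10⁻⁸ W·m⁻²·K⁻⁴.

At steady state, absorbed solar power + internal power = radiated power.
Absorbed: α·S·A_cross = 0.84·108·1.363 = 123.7 W (cross-section 2rL).
Total input = 123.7 + 45.5 = 169.2 W.
Radiated: εσ·A_surf·T⁴ with A_surf = 2πrL = 4.283 m².
T⁴ = 169.2/(0.30·5.67×10⁻⁸·4.283) = 2.322×10⁹ K⁴.

T ≈ 220 K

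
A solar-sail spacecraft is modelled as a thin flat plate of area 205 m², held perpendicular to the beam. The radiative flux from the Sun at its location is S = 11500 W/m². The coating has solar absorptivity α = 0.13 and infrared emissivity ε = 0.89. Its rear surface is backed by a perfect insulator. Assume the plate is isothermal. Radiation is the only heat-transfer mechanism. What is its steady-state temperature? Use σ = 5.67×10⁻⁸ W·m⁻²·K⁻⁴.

T ≈ 415 K

At equilibrium, absorbed power = emitted power.
Absorbing cross-section = A = 205.0 m²; emitting surface = A = 205.0 m² (ratio 1).
αS·A_cross = εσ·A_surf·T⁴  ⇒  T⁴ = αS/(ε·1σ).
T⁴ = 0.130·11500/(0.89·1·5.67×10⁻⁸) = 2.963×10¹⁰ K⁴.
T = (2.963×10¹⁰)^(1/4).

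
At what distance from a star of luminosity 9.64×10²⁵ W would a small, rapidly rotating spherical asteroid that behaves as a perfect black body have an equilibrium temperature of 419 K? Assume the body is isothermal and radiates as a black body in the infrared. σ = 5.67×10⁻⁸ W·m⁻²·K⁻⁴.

For an isothermal black-emitting sphere, (1−a)S·πr² = σ·4πr²·T⁴ ⇒ S = 4σT⁴/(1−a).
S = 4·5.67×10⁻⁸·(419)⁴/1.00 = 6990 W/m².
Flux falls as S = L/(4πd²), so d = √(L/(4πS)) = √(9.64×10²⁵/(4π·6990)).

d ≈ 3.31×10¹⁰ m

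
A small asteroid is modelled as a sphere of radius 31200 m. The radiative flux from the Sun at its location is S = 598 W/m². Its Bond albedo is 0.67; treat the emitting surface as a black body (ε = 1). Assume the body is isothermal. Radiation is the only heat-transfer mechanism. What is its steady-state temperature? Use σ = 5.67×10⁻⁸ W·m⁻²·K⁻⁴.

At equilibrium, absorbed power = emitted power.
Absorbing cross-section = πr² = 3.058×10⁹ m²; emitting surface = 4πr² = 1.223×10¹⁰ m² (ratio 4).
(1−a)S·A_cross = εσ·A_surf·T⁴  ⇒  T⁴ = (1−a)S/(4σ).
T⁴ = 0.330·598/(4·5.67×10⁻⁸) = 8.701×10⁸ K⁴.
T = (8.701×10⁸)^(1/4).

T ≈ 172 K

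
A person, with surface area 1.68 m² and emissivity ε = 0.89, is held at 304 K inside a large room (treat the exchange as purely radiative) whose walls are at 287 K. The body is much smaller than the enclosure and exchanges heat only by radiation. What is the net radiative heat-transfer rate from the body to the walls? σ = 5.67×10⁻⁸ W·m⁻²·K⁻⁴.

For a small grey body in a large enclosure: P_net = εσA(T_body⁴ − T_wall⁴).
A = 1.68 m²; T_body⁴ − T_wall⁴ = 8.541×10⁹ − 6.785×10⁹ = 1.756×10⁹ K⁴.
|P_net| = 0.89·5.67×10⁻⁸·1.680·1.756×10⁹.

P_net ≈ 149 W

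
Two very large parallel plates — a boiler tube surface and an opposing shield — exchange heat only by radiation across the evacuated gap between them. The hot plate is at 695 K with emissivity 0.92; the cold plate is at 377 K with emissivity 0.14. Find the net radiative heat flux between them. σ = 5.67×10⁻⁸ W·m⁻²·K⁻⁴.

q ≈ 1670 W/m²

For two infinite grey parallel plates, q = σ(T₁⁴ − T₂⁴)/(1/ε₁ + 1/ε₂ − 1).
T₁⁴ − T₂⁴ = 2.333×10¹¹ − 2.020×10¹⁰ = 2.131×10¹¹ K⁴.
1/ε₁ + 1/ε₂ − 1 = 1.087 + 7.143 − 1 = 7.230.
q = 5.67×10⁻⁸ × 2.131×10¹¹ / 7.230.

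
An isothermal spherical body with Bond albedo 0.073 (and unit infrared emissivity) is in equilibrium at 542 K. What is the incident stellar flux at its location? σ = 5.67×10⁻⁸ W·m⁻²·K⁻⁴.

(1−a)S·πr² = σ·4πr²·T⁴ ⇒ S = 4σT⁴/(1−a).
S = 4·5.67×10⁻⁸·8.630×10¹⁰/0.927.

S ≈ 21100 W/m²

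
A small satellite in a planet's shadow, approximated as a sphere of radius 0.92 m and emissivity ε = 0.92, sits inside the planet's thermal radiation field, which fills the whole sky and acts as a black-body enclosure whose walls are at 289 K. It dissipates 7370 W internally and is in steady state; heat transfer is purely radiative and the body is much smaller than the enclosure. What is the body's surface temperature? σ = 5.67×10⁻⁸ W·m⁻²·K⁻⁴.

T ≈ 377 K

For a small grey body in a large enclosure, net radiated power = εσA(T⁴ − T_w⁴).
Steady state: P = εσA(T⁴ − T_w⁴) with A = 4πr² = 10.64 m².
T⁴ = P/(εσA) + T_w⁴ = 7370/(0.92·5.67×10⁻⁸·10.64) + (289)⁴
    = 1.328×10¹⁰ + 6.976×10⁹ = 2.026×10¹⁰ K⁴.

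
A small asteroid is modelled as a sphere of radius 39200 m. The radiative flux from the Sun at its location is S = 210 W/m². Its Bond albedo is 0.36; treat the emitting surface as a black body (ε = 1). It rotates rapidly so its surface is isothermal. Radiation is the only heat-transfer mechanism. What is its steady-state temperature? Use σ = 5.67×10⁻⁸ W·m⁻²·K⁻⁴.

T ≈ 156 K

At equilibrium, absorbed power = emitted power.
Absorbing cross-section = πr² = 4.827×10⁹ m²; emitting surface = 4πr² = 1.931×10¹⁰ m² (ratio 4).
(1−a)S·A_cross = εσ·A_surf·T⁴  ⇒  T⁴ = (1−a)S/(4σ).
T⁴ = 0.640·210/(4·5.67×10⁻⁸) = 5.926×10⁸ K⁴.
T = (5.926×10⁸)^(1/4).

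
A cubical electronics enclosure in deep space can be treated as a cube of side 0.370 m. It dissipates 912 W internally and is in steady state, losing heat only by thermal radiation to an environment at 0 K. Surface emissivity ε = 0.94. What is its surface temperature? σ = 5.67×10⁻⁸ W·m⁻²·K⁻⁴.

Steady state: internal power = radiated power, P = εσA T⁴.
Radiating area A = 6L² = 0.8214 m².
T⁴ = P/(εσA) = 912/(0.94·5.67×10⁻⁸·0.8214) = 2.083×10¹⁰ K⁴.
T = (2.083×10¹⁰)^(1/4).

T ≈ 380 K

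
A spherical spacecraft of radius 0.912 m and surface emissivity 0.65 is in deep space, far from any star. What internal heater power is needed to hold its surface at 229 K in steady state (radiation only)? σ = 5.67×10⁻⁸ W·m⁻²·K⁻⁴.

P = εσ·4πr²·T⁴.
4πr² = 10.45 m²; T⁴ = 2.750×10⁹ K⁴.
P = 0.65·5.67×10⁻⁸·10.45·2.750×10⁹.

P ≈ 1060 W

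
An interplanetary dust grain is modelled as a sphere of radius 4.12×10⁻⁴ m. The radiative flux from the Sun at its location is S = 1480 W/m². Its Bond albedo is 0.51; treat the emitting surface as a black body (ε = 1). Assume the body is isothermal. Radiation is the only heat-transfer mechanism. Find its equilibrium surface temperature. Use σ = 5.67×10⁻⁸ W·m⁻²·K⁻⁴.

T ≈ 238 K

At equilibrium, absorbed power = emitted power.
Absorbing cross-section = πr² = 5.333×10⁻⁷ m²; emitting surface = 4πr² = 2.133×10⁻⁶ m² (ratio 4).
(1−a)S·A_cross = εσ·A_surf·T⁴  ⇒  T⁴ = (1−a)S/(4σ).
T⁴ = 0.490·1480/(4·5.67×10⁻⁸) = 3.198×10⁹ K⁴.
T = (3.198×10⁹)^(1/4).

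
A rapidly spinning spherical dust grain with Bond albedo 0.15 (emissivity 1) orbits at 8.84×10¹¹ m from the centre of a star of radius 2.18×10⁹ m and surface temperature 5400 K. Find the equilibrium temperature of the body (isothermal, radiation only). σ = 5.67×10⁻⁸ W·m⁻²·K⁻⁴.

The star's surface emits σT_*⁴; at distance d the flux is S = σT_*⁴(R_*/d)².
S = 5.67×10⁻⁸·(5400)⁴·(2.18×10⁹/8.84×10¹¹)² = 293.2 W/m².
For an isothermal sphere T⁴ = (1−a)S/(4σ) = 1.099×10⁹ K⁴.

T ≈ 182 K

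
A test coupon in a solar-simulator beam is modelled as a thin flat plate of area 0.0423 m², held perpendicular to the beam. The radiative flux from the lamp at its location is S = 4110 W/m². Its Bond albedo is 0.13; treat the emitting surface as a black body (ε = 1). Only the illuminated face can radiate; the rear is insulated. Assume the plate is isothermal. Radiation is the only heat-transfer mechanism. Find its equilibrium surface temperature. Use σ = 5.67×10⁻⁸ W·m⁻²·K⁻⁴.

At equilibrium, absorbed power = emitted power.
Absorbing cross-section = A = 0.04230 m²; emitting surface = A = 0.04230 m² (ratio 1).
(1−a)S·A_cross = εσ·A_surf·T⁴  ⇒  T⁴ = (1−a)S/(1σ).
T⁴ = 0.870·4110/(1·5.67×10⁻⁸) = 6.306×10¹⁰ K⁴.
T = (6.306×10¹⁰)^(1/4).

T ≈ 501 K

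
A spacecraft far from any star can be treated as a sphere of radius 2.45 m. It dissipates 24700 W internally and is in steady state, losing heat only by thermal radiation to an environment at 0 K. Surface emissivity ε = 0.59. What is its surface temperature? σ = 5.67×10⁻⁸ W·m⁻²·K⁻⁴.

T ≈ 315 K

Steady state: internal power = radiated power, P = εσA T⁴.
Radiating area A = 4πr² = 75.43 m².
T⁴ = P/(εσA) = 24700/(0.59·5.67×10⁻⁸·75.43) = 9.789×10⁹ K⁴.
T = (9.789×10⁹)^(1/4).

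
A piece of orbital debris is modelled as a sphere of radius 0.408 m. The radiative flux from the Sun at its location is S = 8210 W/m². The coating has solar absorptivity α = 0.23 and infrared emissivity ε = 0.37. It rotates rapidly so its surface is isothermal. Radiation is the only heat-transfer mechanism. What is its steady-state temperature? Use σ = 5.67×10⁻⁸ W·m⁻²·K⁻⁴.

At equilibrium, absorbed power = emitted power.
Absorbing cross-section = πr² = 0.5230 m²; emitting surface = 4πr² = 2.092 m² (ratio 4).
αS·A_cross = εσ·A_surf·T⁴  ⇒  T⁴ = αS/(ε·4σ).
T⁴ = 0.230·8210/(0.37·4·5.67×10⁻⁸) = 2.250×10¹⁰ K⁴.
T = (2.250×10¹⁰)^(1/4).

T ≈ 387 K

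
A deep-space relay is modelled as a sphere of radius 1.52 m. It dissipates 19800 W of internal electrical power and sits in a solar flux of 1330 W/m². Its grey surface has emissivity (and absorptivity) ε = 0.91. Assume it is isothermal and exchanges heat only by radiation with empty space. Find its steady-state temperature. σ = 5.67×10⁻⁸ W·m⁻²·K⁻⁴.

At steady state, absorbed solar power + internal power = radiated power.
Absorbed: α·S·A_cross = 0.91·1330·7.258 = 8785 W (cross-section πr²).
Total input = 8785 + 19800 = 28580 W.
Radiated: εσ·A_surf·T⁴ with A_surf = 4πr² = 29.03 m².
T⁴ = 28580/(0.91·5.67×10⁻⁸·29.03) = 1.908×10¹⁰ K⁴.

T ≈ 372 K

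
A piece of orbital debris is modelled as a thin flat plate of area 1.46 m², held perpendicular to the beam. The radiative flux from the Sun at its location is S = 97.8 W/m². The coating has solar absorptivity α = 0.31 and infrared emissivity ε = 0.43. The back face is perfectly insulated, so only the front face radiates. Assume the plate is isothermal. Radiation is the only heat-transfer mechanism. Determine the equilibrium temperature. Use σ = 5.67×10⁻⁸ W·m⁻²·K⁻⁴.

T ≈ 188 K

At equilibrium, absorbed power = emitted power.
Absorbing cross-section = A = 1.460 m²; emitting surface = A = 1.460 m² (ratio 1).
αS·A_cross = εσ·A_surf·T⁴  ⇒  T⁴ = αS/(ε·1σ).
T⁴ = 0.310·97.8/(0.43·1·5.67×10⁻⁸) = 1.244×10⁹ K⁴.
T = (1.244×10⁹)^(1/4).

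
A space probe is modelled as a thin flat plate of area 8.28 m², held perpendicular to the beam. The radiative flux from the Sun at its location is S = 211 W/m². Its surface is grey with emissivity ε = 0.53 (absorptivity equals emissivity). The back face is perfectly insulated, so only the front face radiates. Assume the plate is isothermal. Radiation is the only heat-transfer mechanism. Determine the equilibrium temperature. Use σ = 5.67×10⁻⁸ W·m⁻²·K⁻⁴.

At equilibrium, absorbed power = emitted power.
Absorbing cross-section = A = 8.280 m²; emitting surface = A = 8.280 m² (ratio 1).
εS·A_cross = εσ·A_surf·T⁴  ⇒  T⁴ = S/(1σ)   (ε cancels).
T⁴ = 211/(1·5.67×10⁻⁸) = 3.721×10⁹ K⁴.
T = (3.721×10⁹)^(1/4).

T ≈ 247 K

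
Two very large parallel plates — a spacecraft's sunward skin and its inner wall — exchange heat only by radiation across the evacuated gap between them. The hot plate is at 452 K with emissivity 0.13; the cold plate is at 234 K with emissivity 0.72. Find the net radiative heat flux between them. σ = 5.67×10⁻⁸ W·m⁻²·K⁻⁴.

q ≈ 272 W/m²

For two infinite grey parallel plates, q = σ(T₁⁴ − T₂⁴)/(1/ε₁ + 1/ε₂ − 1).
T₁⁴ − T₂⁴ = 4.174×10¹⁰ − 2.998×10⁹ = 3.874×10¹⁰ K⁴.
1/ε₁ + 1/ε₂ − 1 = 7.692 + 1.389 − 1 = 8.081.
q = 5.67×10⁻⁸ × 3.874×10¹⁰ / 8.081.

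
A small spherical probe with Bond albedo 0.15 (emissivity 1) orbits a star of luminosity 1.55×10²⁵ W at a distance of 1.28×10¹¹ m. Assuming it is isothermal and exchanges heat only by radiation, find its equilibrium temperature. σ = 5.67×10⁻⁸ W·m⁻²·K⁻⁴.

First find the stellar flux at distance d: S = L/(4πd²) = 1.55×10²⁵/(4π·(1.28×10¹¹)²) = 75.28 W/m².
For an isothermal sphere, absorbed (1−a)S·πr² = emitted σ·4πr²·T⁴, so T⁴ = (1−a)S/(4σ).
T⁴ = 0.850·75.28/(4·5.67×10⁻⁸) = 2.821×10⁸ K⁴.

T ≈ 130 K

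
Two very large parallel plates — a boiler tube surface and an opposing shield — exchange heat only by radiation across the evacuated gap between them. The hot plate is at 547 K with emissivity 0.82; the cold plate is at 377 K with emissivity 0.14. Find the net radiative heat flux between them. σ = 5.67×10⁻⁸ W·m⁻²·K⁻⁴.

For two infinite grey parallel plates, q = σ(T₁⁴ − T₂⁴)/(1/ε₁ + 1/ε₂ − 1).
T₁⁴ − T₂⁴ = 8.953×10¹⁰ − 2.020×10¹⁰ = 6.933×10¹⁰ K⁴.
1/ε₁ + 1/ε₂ − 1 = 1.220 + 7.143 − 1 = 7.362.
q = 5.67×10⁻⁸ × 6.933×10¹⁰ / 7.362.

q ≈ 534 W/m²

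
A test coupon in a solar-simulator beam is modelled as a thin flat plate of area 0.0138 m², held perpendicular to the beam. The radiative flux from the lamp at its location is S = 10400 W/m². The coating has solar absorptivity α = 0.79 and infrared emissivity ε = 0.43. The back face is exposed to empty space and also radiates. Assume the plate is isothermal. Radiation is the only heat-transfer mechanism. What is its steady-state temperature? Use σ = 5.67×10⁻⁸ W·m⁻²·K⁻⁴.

At equilibrium, absorbed power = emitted power.
Absorbing cross-section = A = 0.01380 m²; emitting surface = 2A = 0.02760 m² (ratio 2).
αS·A_cross = εσ·A_surf·T⁴  ⇒  T⁴ = αS/(ε·2σ).
T⁴ = 0.790·10400/(0.43·2·5.67×10⁻⁸) = 1.685×10¹¹ K⁴.
T = (1.685×10¹¹)^(1/4).

T ≈ 641 K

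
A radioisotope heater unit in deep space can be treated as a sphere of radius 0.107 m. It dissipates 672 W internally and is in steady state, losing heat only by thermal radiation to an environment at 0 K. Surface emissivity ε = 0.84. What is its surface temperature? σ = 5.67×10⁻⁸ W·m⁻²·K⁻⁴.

Steady state: internal power = radiated power, P = εσA T⁴.
Radiating area A = 4πr² = 0.1439 m².
T⁴ = P/(εσA) = 672/(0.84·5.67×10⁻⁸·0.1439) = 9.807×10¹⁰ K⁴.
T = (9.807×10¹⁰)^(1/4).

T ≈ 560 K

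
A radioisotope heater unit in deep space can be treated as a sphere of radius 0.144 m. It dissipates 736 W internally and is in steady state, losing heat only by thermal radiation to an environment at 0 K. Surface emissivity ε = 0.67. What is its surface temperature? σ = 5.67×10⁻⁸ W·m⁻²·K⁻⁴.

Steady state: internal power = radiated power, P = εσA T⁴.
Radiating area A = 4πr² = 0.2606 m².
T⁴ = P/(εσA) = 736/(0.67·5.67×10⁻⁸·0.2606) = 7.435×10¹⁰ K⁴.
T = (7.435×10¹⁰)^(1/4).

T ≈ 522 K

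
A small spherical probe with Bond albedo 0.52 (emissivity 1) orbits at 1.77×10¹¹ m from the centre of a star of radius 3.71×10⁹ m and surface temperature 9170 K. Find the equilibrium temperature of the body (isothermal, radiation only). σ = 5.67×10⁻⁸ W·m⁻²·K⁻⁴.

T ≈ 781 K

The star's surface emits σT_*⁴; at distance d the flux is S = σT_*⁴(R_*/d)².
S = 5.67×10⁻⁸·(9170)⁴·(3.71×10⁹/1.77×10¹¹)² = 1.761×10⁵ W/m².
For an isothermal sphere T⁴ = (1−a)S/(4σ) = 3.728×10¹¹ K⁴.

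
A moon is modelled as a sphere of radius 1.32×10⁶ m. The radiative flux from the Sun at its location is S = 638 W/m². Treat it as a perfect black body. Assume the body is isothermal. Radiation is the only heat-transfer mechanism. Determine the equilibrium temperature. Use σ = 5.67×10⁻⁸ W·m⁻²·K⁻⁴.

T ≈ 230 K

At equilibrium, absorbed power = emitted power.
Absorbing cross-section = πr² = 5.474×10¹² m²; emitting surface = 4πr² = 2.190×10¹³ m² (ratio 4).
S·A_cross = εσ·A_surf·T⁴  ⇒  T⁴ = S/(4σ).
T⁴ = 1.00·638/(4·5.67×10⁻⁸) = 2.813×10⁹ K⁴.
T = (2.813×10⁹)^(1/4).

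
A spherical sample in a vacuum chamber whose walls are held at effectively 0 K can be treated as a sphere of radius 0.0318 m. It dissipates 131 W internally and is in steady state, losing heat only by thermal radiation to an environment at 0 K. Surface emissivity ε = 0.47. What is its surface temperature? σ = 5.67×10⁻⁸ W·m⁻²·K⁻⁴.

T ≈ 789 K

Steady state: internal power = radiated power, P = εσA T⁴.
Radiating area A = 4πr² = 0.01271 m².
T⁴ = P/(εσA) = 131/(0.47·5.67×10⁻⁸·0.01271) = 3.868×10¹¹ K⁴.
T = (3.868×10¹¹)^(1/4).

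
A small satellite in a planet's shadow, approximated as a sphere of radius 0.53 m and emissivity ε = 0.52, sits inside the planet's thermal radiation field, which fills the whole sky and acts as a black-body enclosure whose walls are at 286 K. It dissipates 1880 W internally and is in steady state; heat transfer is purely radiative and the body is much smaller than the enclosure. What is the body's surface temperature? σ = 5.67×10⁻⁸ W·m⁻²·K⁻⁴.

For a small grey body in a large enclosure, net radiated power = εσA(T⁴ − T_w⁴).
Steady state: P = εσA(T⁴ − T_w⁴) with A = 4πr² = 3.530 m².
T⁴ = P/(εσA) + T_w⁴ = 1880/(0.52·5.67×10⁻⁸·3.530) + (286)⁴
    = 1.806×10¹⁰ + 6.691×10⁹ = 2.475×10¹⁰ K⁴.

T ≈ 397 K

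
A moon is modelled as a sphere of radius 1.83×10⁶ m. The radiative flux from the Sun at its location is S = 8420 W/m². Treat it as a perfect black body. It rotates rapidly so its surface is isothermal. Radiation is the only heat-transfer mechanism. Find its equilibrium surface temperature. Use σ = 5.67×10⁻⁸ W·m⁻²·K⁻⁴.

T ≈ 439 K

At equilibrium, absorbed power = emitted power.
Absorbing cross-section = πr² = 1.052×10¹³ m²; emitting surface = 4πr² = 4.208×10¹³ m² (ratio 4).
S·A_cross = εσ·A_surf·T⁴  ⇒  T⁴ = S/(4σ).
T⁴ = 1.00·8420/(4·5.67×10⁻⁸) = 3.713×10¹⁰ K⁴.
T = (3.713×10¹⁰)^(1/4).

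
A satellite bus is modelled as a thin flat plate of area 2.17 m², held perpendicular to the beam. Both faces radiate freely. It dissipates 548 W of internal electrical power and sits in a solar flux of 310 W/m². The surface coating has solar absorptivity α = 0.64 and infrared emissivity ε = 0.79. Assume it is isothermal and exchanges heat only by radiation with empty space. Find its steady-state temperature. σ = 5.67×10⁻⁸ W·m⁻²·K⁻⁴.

T ≈ 266 K

At steady state, absorbed solar power + internal power = radiated power.
Absorbed: α·S·A_cross = 0.64·310·2.170 = 430.5 W (cross-section A).
Total input = 430.5 + 548 = 978.5 W.
Radiated: εσ·A_surf·T⁴ with A_surf = 2A = 4.340 m².
T⁴ = 978.5/(0.79·5.67×10⁻⁸·4.340) = 5.034×10⁹ K⁴.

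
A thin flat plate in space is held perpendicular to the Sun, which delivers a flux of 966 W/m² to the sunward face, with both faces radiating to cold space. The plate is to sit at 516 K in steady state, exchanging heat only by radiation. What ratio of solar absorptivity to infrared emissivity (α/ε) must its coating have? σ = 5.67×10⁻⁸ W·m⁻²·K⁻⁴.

Balance: αS·A = εσ·2A·T⁴ ⇒ α/ε = 2σT⁴/S.
α/ε = 2·5.67×10⁻⁸·(516)⁴/966 = 2·5.67×10⁻⁸·7.089×10¹⁰/966.

α/ε ≈ 8.32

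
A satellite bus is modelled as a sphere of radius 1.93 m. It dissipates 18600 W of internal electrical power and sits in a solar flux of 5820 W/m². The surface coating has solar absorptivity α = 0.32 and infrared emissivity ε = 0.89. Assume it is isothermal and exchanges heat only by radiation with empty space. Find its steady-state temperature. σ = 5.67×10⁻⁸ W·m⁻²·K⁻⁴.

T ≈ 362 K

At steady state, absorbed solar power + internal power = radiated power.
Absorbed: α·S·A_cross = 0.32·5820·11.70 = 21790 W (cross-section πr²).
Total input = 21790 + 18600 = 40390 W.
Radiated: εσ·A_surf·T⁴ with A_surf = 4πr² = 46.81 m².
T⁴ = 40390/(0.89·5.67×10⁻⁸·46.81) = 1.710×10¹⁰ K⁴.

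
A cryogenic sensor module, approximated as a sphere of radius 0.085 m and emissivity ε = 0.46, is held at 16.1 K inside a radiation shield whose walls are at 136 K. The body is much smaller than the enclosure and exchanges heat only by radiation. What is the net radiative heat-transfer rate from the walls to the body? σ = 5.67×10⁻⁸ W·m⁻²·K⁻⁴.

For a small grey body in a large enclosure: P_net = εσA(T_body⁴ − T_wall⁴).
A = 4πr² = 0.09079 m²; T_body⁴ − T_wall⁴ = 67190 − 3.421×10⁸ = -3.420×10⁸ K⁴.
|P_net| = 0.46·5.67×10⁻⁸·0.09079·3.420×10⁸.

P_net ≈ 0.810 W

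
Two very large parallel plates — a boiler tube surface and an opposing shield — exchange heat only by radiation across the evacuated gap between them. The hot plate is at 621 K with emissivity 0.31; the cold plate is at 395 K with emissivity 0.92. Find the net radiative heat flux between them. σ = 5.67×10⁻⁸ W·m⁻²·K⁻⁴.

q ≈ 2130 W/m²

For two infinite grey parallel plates, q = σ(T₁⁴ − T₂⁴)/(1/ε₁ + 1/ε₂ − 1).
T₁⁴ − T₂⁴ = 1.487×10¹¹ − 2.434×10¹⁰ = 1.244×10¹¹ K⁴.
1/ε₁ + 1/ε₂ − 1 = 3.226 + 1.087 − 1 = 3.313.
q = 5.67×10⁻⁸ × 1.244×10¹¹ / 3.313.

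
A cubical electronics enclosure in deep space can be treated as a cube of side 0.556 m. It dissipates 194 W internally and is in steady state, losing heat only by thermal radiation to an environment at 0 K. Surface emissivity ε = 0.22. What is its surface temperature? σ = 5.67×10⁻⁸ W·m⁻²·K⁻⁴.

T ≈ 303 K

Steady state: internal power = radiated power, P = εσA T⁴.
Radiating area A = 6L² = 1.855 m².
T⁴ = P/(εσA) = 194/(0.22·5.67×10⁻⁸·1.855) = 8.385×10⁹ K⁴.
T = (8.385×10⁹)^(1/4).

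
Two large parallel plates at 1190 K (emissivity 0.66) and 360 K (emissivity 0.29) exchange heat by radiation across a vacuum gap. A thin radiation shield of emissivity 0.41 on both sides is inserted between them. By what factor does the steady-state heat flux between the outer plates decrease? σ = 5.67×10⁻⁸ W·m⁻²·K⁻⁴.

factor ≈ 1.98

Without shield: q₀ = σΔ(T⁴)/(1/ε₁+1/ε₂−1) with denominator 3.963.
With shield the two gaps are in series; the resistances add: (1/ε₁+1/ε_s−1)+(1/ε_s+1/ε₂−1) = 2.954+4.887 = 7.841.
Heat-flux ratio q₀/q = 7.841/3.963.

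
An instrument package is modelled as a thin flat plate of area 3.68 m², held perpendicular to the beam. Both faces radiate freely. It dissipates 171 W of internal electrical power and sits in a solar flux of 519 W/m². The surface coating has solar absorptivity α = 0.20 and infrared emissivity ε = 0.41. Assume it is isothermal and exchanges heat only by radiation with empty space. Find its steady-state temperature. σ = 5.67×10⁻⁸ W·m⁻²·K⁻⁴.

At steady state, absorbed solar power + internal power = radiated power.
Absorbed: α·S·A_cross = 0.20·519·3.680 = 382.0 W (cross-section A).
Total input = 382.0 + 171 = 553.0 W.
Radiated: εσ·A_surf·T⁴ with A_surf = 2A = 7.360 m².
T⁴ = 553.0/(0.41·5.67×10⁻⁸·7.360) = 3.232×10⁹ K⁴.

T ≈ 238 K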